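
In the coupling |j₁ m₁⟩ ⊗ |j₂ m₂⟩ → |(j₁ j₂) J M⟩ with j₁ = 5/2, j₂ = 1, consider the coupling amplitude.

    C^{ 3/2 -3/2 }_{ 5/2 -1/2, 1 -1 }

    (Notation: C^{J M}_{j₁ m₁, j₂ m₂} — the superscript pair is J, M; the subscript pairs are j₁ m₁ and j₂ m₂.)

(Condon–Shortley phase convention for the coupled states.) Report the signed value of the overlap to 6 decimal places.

j₁+j₂−J=2  J+j₁−j₂=3  J−j₁+j₂=0  j₁+j₂+J+1=6
(j₁±m₁, j₂±m₂, J±M) = (2,3,0,2,0,3)
P² = 48/5
sum k=0..0:
  [0] +1/12 = 1/12
S = 1/12
C² = P²·S² = 1/15 ; C = +0.258199

+0.258199  (= +√(1/15))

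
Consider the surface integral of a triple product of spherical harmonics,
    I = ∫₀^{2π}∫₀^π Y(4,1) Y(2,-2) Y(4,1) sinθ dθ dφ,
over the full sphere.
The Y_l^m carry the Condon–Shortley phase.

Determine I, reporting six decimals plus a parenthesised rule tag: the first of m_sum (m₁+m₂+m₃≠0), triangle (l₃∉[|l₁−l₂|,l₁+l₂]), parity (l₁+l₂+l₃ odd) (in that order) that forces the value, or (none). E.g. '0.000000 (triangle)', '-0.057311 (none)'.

Rules hold: Σm=0, L=10 even, 2≤4≤6.
N = 9·5·9 = 405
Δ = 2!·6!·2!/11! = 1/13860
Racah Σ t=0..2: t=0:+1/192 t=1:−1/36 t=2:+1/192 = -5/288
⇒ 3j(4 2 4; 0 0 0)² = 20/693, sgn -1
Racah Σ t=0..0: t=0:+1/144 = 1/144
⇒ 3j(4 2 4; 1 -2 1)² = 10/231, sgn -1
4πI² = N·(3j₀)²·(3jₘ)² = 3000/5929
I = +1·√(0.505988/4π) = 0.20066192
No selection rule forces the value: the integral is nonzero (none).

0.200662 (none)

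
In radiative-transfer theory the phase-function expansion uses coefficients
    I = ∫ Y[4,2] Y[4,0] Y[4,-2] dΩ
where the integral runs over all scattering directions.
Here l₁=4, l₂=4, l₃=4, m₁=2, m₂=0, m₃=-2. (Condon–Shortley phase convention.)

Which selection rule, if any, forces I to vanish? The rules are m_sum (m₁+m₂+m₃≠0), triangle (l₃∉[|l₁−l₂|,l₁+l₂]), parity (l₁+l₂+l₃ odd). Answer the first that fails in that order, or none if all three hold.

none

Σmᵢ = 0  ✓
l₃∈[|l₁−l₂|,l₁+l₂]=[0,8], have l₃=4  ✓
Σlᵢ = 12 ⇒ even  ✓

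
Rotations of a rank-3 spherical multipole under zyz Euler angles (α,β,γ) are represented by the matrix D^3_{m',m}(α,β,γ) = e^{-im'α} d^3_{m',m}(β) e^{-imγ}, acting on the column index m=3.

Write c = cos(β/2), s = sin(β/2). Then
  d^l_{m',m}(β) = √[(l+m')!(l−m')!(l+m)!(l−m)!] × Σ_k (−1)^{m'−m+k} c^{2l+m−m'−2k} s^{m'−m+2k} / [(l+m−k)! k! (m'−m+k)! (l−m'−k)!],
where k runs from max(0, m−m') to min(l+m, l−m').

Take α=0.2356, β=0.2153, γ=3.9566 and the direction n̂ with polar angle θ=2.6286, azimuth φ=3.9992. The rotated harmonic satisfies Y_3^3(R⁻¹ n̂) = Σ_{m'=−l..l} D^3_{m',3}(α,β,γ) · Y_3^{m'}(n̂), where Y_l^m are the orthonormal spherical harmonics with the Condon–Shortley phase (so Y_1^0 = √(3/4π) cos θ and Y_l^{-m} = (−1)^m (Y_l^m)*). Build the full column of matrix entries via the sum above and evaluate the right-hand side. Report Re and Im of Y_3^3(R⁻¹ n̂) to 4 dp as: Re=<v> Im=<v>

Re=-0.0165 Im=-0.0072

Need the full column D^3_{m',3} for m'=−3..3 at α=0.2356, β=0.2153, γ=3.9566.
cos(β/2)=0.994211, sin(β/2)=0.107442
d^3_{-3,3}: single k=6 term ⇒ +0.000002;  D = +0.000000+0.000002i
d^3_{-2,3}: single k=5 term ⇒ +0.000035;  D = +0.000014+0.000032i
d^3_{-1,3}: single k=4 term ⇒ +0.000510;  D = +0.000304+0.000410i
d^3_{0,3}: single k=3 term ⇒ +0.005451;  D = +0.004181+0.003497i
d^3_{1,3}: single k=2 term ⇒ +0.043683;  D = +0.039123+0.019431i
d^3_{2,3}: single k=1 term ⇒ +0.255649;  D = +0.249184+0.057129i
d^3_{3,3}: single k=0 term ⇒ +0.965767;  D = +0.965716-0.009879i
Y_3^{m'}(θ=2.6286,φ=3.9992) and Σ D·Y over m':
  (+0.0000+0.0000i)·(+0.0416+0.0266i)  (+0.0000+0.0000i)·(+0.0309+0.2122i)  (+0.0003+0.0004i)·(-0.2901+0.3354i)  (+0.0042+0.0035i)·(-0.2587+0.0000i)  (+0.0391+0.0194i)·(+0.2901+0.3354i)  (+0.2492+0.0571i)·(+0.0309-0.2122i)  (+0.9657-0.0099i)·(-0.0416+0.0266i)
Y_3^3(R⁻¹ n̂) = -0.016533-0.007221i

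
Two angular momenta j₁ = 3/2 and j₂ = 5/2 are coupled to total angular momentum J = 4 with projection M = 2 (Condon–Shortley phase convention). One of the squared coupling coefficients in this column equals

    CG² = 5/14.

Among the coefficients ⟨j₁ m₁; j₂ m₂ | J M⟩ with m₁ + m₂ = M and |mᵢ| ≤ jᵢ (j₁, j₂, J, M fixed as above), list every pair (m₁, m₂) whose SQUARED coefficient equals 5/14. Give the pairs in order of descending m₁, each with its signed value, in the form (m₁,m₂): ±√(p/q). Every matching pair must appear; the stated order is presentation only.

Admissible pairs with m₁+m₂ = M = 2: (-1/2,5/2), (1/2,3/2), (3/2,1/2)
  (m₁,m₂)=(3/2,1/2): CG² = 5/14, CG = +√(5/14)   ← matches the target
  (m₁,m₂)=(1/2,3/2): CG² = 15/28, CG = +√(15/28)
  (m₁,m₂)=(-1/2,5/2): CG² = 3/28, CG = +√(3/28)
Pairs with CG² = 5/14: (3/2,1/2): +√(5/14)

(3/2,1/2): +√(5/14)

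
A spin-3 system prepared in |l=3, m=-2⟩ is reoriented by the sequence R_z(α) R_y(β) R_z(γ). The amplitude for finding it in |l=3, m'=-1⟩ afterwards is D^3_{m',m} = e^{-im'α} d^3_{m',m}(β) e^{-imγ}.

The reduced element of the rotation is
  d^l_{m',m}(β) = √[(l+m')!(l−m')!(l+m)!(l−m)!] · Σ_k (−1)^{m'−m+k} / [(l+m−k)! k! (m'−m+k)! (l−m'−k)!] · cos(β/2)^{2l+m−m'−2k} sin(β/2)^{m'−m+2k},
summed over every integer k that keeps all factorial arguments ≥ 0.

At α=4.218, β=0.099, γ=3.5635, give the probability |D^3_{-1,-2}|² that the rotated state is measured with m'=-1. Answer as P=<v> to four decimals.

P=0.0239

First d^3_{-1,-2}(β=0.0990), then the phase factors e^{-i(-1)α} and e^{-i(-2)γ}:
c=cos(0.099000/2)=0.998775, s=sin(0.099000/2)=0.049480; N=√[2·24·1·120]=75.894664
k∈{0,1} keeps every argument non-negative
  k=0: (−1)^1·75.8947/(24)·0.9988^5·0.0495^1 = -0.155513
  k=1: (−1)^2·75.8947/(12)·0.9988^3·0.0495^3 = +0.000763
d^3_{-1,-2}(0.0990) = -0.155513 +0.000763 = -0.154750
|D^3_{-1,-2}|² = |d^3_{-1,-2}(β)|² = (-0.154750)² = 0.023947 (the z-rotation phases have unit modulus)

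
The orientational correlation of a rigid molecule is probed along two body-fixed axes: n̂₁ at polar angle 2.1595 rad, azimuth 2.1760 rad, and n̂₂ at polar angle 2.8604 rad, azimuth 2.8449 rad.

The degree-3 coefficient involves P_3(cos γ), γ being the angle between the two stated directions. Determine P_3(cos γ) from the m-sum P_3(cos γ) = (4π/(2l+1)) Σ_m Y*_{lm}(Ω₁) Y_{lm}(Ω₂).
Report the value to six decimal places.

-0.159785

Expand P_3 via completeness: Σ_{m} conj(Y_{3,m}) at Ω₁ times Y_{3,m} at Ω₂ —
  term(m=-3) = (-0.000903, -0.001940)   from Y*(Ω₁)=(0.232842, 0.058170), Y(Ω₂)=(-0.005611, -0.006929)
  term(m=-2) = (0.006852, -0.028876)   from Y*(Ω₁)=(0.138415, 0.367296), Y(Ω₂)=(-0.062684, -0.042278)
  term(m=-1) = (0.037030, -0.029271)   from Y*(Ω₁)=(-0.082834, 0.119736), Y(Ω₂)=(-0.310036, -0.094783)
  term(m=+0) = (-0.174965, 0.000000)   from Y*(Ω₁)=(0.302187, -0.000000), Y(Ω₂)=(-0.578997, 0.000000)
  term(m=+1) = (0.037030, 0.029271)   from Y*(Ω₁)=(0.082834, 0.119736), Y(Ω₂)=(0.310036, -0.094783)
  term(m=+2) = (0.006852, 0.028876)   from Y*(Ω₁)=(0.138415, -0.367296), Y(Ω₂)=(-0.062684, 0.042278)
  term(m=+3) = (-0.000903, 0.001940)   from Y*(Ω₁)=(-0.232842, 0.058170), Y(Ω₂)=(0.005611, -0.006929)
Σ over m = (-0.089007, 0.000000); ×(4π/7) → (-0.159785, 0.000000). Real part: -0.159785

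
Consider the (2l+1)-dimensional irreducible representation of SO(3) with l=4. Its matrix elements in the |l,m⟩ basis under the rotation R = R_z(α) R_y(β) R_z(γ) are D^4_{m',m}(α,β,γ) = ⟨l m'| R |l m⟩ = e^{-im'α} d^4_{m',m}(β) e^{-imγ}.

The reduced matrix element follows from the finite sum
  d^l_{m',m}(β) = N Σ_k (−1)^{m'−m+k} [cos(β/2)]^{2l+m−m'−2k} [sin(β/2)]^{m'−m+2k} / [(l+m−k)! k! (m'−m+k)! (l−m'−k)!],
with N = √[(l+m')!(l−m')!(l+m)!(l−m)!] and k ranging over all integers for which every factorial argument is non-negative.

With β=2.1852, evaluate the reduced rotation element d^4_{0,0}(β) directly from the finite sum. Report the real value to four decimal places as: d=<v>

d=-0.3880

d^4_{0,0}(β=2.1852) via the finite sum:
Half-angle: c=0.460179, s=0.887826. N=√(24·24·24·24)=576.000000
Admissible k: 0..4 (factorial args all ≥0)
  k=0: (−1)^0·576.0000/(576)·0.4602^8·0.8878^0 = +0.002011
  k=1: (−1)^1·576.0000/(36)·0.4602^6·0.8878^2 = -0.119766
  k=2: (−1)^2·576.0000/(16)·0.4602^4·0.8878^4 = +1.003045
  k=3: (−1)^3·576.0000/(36)·0.4602^2·0.8878^6 = -1.659362
  k=4: (−1)^4·576.0000/(576)·0.4602^0·0.8878^8 = +0.386033
d^4_{0,0}(2.1852) = +0.002011 -0.119766 +1.003045 -1.659362 +0.386033 = -0.388039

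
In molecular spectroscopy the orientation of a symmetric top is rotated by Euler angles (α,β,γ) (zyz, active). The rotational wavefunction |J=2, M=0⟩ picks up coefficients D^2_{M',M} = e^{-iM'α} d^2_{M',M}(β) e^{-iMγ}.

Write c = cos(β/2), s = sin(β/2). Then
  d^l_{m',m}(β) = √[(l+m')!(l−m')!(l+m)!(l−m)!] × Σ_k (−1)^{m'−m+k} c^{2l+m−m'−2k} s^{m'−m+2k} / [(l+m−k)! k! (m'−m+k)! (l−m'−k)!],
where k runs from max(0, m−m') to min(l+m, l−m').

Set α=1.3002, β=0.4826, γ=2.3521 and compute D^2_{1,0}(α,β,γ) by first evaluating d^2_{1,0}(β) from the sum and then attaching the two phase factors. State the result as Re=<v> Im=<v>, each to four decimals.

Re=-0.1346 Im=0.4851

First d^2_{1,0}(β=0.4826), then the phase factors e^{-i(1)α} and e^{-i(0)γ}:
c=cos(0.482600/2)=0.971028, s=sin(0.482600/2)=0.238965; N=√[6·1·2·2]=4.898979
k∈{0,1} keeps every argument non-negative
  k=0: (−1)^1·4.8990/(2)·0.9710^3·0.2390^1 = -0.535927
  k=1: (−1)^2·4.8990/(2)·0.9710^1·0.2390^3 = +0.032457
d^2_{1,0}(0.4826) = -0.535927 +0.032457 = -0.503470
D = (+0.267306-0.963612i)·(-0.503470)·(+1.000000+0.000000i) = -0.134581+0.485149i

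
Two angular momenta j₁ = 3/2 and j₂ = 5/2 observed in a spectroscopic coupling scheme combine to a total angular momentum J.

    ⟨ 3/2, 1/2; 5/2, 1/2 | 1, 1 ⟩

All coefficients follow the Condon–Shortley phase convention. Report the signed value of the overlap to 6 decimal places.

−√(3/20) = -0.387298

√[3·3!0!2!/6! · 2!1!3!2!2!0!] = √(12/5)
  +(−1)^1/∏(1,2,0,2,0,0)! = -1/4  (running -1/4)
⟨..|..⟩ = √(12/5)·(-1/4) = -0.387298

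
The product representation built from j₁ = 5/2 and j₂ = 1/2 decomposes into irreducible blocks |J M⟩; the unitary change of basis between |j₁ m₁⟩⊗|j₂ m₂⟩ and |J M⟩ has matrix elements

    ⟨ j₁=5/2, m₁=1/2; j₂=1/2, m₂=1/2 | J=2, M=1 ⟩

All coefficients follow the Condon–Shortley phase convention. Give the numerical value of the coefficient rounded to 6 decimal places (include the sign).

j₁+j₂−J=1  J+j₁−j₂=4  J−j₁+j₂=0  j₁+j₂+J+1=6
(j₁±m₁, j₂±m₂, J±M) = (3,2,1,0,3,1)
P² = 12
sum k=1..1:
  [1] −1/6 = -1/6
S = -1/6
C² = P²·S² = 1/3 ; C = -0.577350

−√(1/3) = -0.577350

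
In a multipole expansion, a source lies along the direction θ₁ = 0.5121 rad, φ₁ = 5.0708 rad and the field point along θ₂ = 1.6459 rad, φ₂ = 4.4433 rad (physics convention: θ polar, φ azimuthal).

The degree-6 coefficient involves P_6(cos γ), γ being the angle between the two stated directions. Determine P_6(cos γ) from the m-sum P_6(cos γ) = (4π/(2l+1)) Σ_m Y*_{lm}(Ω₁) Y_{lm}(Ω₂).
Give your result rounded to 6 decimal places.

Expand P_6 via completeness: Σ_{m} conj(Y_{6,m}) at Ω₁ times Y_{6,m} at Ω₂ —
  [-6]  conj(Y_{6,-6})(Ω₁) = +0.003663-0.005595i ; Y_{6,-6}(Ω₂) = +0.020767-0.474516i ; Δ = -0.002579-0.001854i
  [-5]  conj(Y_{6,-5})(Ω₁) = +0.040206+0.009044i ; Y_{6,-5}(Ω₂) = +0.120674-0.027664i ; Δ = +0.005102-0.000021i
  [-4]  conj(Y_{6,-4})(Ω₁) = +0.020695+0.149944i ; Y_{6,-4}(Ω₂) = -0.157038-0.291294i ; Δ = +0.040428-0.029575i
  [-3]  conj(Y_{6,-3})(Ω₁) = -0.314943+0.170244i ; Y_{6,-3}(Ω₂) = +0.102862-0.098459i ; Δ = -0.015634+0.048521i
  [-2]  conj(Y_{6,-2})(Ω₁) = -0.375983-0.327655i ; Y_{6,-2}(Ω₂) = -0.250192-0.149354i ; Δ = +0.045132+0.138131i
  [-1]  conj(Y_{6,-1})(Ω₁) = +0.077693-0.207410i ; Y_{6,-1}(Ω₂) = +0.039599-0.143589i ; Δ = -0.026705-0.019369i
  [+0]  conj(Y_{6,0})(Ω₁) = -0.365105-0.000000i ; Y_{6,0}(Ω₂) = -0.280899+0.000000i ; Δ = +0.102558+0.000000i
  [+1]  conj(Y_{6,1})(Ω₁) = -0.077693-0.207410i ; Y_{6,1}(Ω₂) = -0.039599-0.143589i ; Δ = -0.026705+0.019369i
  [+2]  conj(Y_{6,2})(Ω₁) = -0.375983+0.327655i ; Y_{6,2}(Ω₂) = -0.250192+0.149354i ; Δ = +0.045132-0.138131i
  [+3]  conj(Y_{6,3})(Ω₁) = +0.314943+0.170244i ; Y_{6,3}(Ω₂) = -0.102862-0.098459i ; Δ = -0.015634-0.048521i
  [+4]  conj(Y_{6,4})(Ω₁) = +0.020695-0.149944i ; Y_{6,4}(Ω₂) = -0.157038+0.291294i ; Δ = +0.040428+0.029575i
  [+5]  conj(Y_{6,5})(Ω₁) = -0.040206+0.009044i ; Y_{6,5}(Ω₂) = -0.120674-0.027664i ; Δ = +0.005102+0.000021i
  [+6]  conj(Y_{6,6})(Ω₁) = +0.003663+0.005595i ; Y_{6,6}(Ω₂) = +0.020767+0.474516i ; Δ = -0.002579+0.001854i
Accumulated sum +0.194045-0.000000i; after 4π/(2l+1) scaling, +0.187573-0.000000i ⇒ P_6 = 0.187573

0.187573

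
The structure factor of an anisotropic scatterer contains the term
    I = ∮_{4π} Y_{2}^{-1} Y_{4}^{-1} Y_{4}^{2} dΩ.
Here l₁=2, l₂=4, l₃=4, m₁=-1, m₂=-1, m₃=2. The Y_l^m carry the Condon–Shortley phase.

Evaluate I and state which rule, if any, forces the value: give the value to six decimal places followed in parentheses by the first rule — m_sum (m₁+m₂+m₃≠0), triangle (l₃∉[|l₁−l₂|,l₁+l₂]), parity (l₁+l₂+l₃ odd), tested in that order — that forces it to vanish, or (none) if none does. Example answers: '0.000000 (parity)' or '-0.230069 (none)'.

0.127700 (none)

Rules hold: Σm=0, L=10 even, 2≤4≤6.
N = 5·9·9 = 405
Δ = 2!·2!·6!/11! = 1/13860
Racah Σ t=0..2: t=0:+1/192 t=1:−1/36 t=2:+1/192 = -5/288
⇒ 3j(2 4 4; 0 0 0)² = 20/693, sgn -1
Racah Σ t=1..2: t=1:−1/96 t=2:+1/240 = -1/160
⇒ 3j(2 4 4; -1 -1 2)² = 27/1540, sgn -1
4πI² = N·(3j₀)²·(3jₘ)² = 1215/5929
I = +1·√(0.204925/4π) = 0.12770047
No selection rule forces the value: the integral is nonzero (none).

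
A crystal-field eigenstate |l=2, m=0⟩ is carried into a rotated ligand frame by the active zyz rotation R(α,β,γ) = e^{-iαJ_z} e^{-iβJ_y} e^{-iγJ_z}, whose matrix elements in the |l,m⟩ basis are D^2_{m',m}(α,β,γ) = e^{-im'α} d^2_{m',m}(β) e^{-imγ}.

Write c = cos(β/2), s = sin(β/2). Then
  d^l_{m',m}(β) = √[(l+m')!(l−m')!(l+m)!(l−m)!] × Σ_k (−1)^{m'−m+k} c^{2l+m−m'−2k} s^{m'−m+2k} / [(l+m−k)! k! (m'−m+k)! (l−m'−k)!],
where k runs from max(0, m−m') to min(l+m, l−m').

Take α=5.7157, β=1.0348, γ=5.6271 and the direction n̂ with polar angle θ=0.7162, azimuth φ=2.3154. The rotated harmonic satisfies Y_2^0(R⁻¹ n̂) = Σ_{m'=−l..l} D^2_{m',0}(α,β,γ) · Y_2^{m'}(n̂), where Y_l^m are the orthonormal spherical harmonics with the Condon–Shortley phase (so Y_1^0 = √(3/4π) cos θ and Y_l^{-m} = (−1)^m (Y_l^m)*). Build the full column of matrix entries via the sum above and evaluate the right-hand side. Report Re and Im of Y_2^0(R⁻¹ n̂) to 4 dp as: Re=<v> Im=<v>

Need the full column D^2_{m',0} for m'=−2..2 at α=5.7157, β=1.0348, γ=5.6271.
cos(β/2)=0.869108, sin(β/2)=0.494622
d^2_{-2,0}: single k=2 term ⇒ +0.452658;  D = +0.191094-0.410344i
d^2_{-1,0}: k∈[1..2] ⇒ +0.795373 -0.257614 = +0.537758;  D = +0.453467-0.289052i
d^2_{0,0}: k∈[0..2] ⇒ +0.570552 -0.739188 +0.059854 = -0.108781;  D = -0.108781+0.000000i
d^2_{1,0}: k∈[0..1] ⇒ -0.795373 +0.257614 = -0.537758;  D = -0.453467-0.289052i
d^2_{2,0}: single k=0 term ⇒ +0.452658;  D = +0.191094+0.410344i
Y_2^{m'}(θ=0.7162,φ=2.3154) and Σ D·Y over m':
  (+0.1911-0.4103i)·(-0.0136+0.1659i)  (+0.4535-0.2891i)·(-0.2593-0.2813i)  (-0.1088+0.0000i)·(+0.2230+0.0000i)  (-0.4535-0.2891i)·(+0.2593-0.2813i)  (+0.1911+0.4103i)·(-0.0136-0.1659i)
Y_2^0(R⁻¹ n̂) = -0.291034+0.000000i

Re=-0.2910 Im=0.0000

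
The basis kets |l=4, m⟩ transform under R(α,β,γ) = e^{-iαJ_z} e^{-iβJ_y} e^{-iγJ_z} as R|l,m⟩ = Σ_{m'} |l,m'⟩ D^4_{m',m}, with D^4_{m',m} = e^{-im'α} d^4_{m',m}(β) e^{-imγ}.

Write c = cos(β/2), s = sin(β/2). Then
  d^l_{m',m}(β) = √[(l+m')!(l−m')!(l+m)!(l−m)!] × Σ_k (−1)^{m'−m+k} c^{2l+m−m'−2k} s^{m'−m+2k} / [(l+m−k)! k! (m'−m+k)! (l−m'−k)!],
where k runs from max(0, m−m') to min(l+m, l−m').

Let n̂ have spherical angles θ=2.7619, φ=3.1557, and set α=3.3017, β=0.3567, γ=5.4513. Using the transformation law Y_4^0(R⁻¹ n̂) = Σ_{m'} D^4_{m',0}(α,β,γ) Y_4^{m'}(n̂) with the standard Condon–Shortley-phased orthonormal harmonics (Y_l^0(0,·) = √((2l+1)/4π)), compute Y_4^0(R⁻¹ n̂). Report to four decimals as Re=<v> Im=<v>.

Re=-0.3072 Im=0.0000

Need the full column D^4_{m',0} for m'=−4..4 at α=3.3017, β=0.3567, γ=5.4513.
cos(β/2)=0.984138, sin(β/2)=0.177406
d^4_{-4,0}: single k=4 term ⇒ +0.007774;  D = +0.006234+0.004645i
d^4_{-3,0}: k∈[3..4] ⇒ +0.060989 -0.001982 = +0.059007;  D = -0.052330-0.027265i
d^4_{-2,0}: k∈[2..4] ⇒ +0.271265 -0.023506 +0.000286 = +0.248045;  D = +0.235436+0.078077i
d^4_{-1,0}: k∈[1..4] ⇒ +0.709373 -0.138309 +0.004494 -0.000024 = +0.575534;  D = -0.568173-0.091754i
d^4_{0,0}: k∈[0..4] ⇒ +0.879928 -0.457501 +0.033450 -0.000483 +0.000001 = +0.455395;  D = +0.455395+0.000000i
d^4_{1,0}: k∈[0..3] ⇒ -0.709373 +0.138309 -0.004494 +0.000024 = -0.575534;  D = +0.568173-0.091754i
d^4_{2,0}: k∈[0..2] ⇒ +0.271265 -0.023506 +0.000286 = +0.248045;  D = +0.235436-0.078077i
d^4_{3,0}: k∈[0..1] ⇒ -0.060989 +0.001982 = -0.059007;  D = +0.052330-0.027265i
d^4_{4,0}: single k=0 term ⇒ +0.007774;  D = +0.006234-0.004645i
Y_4^{m'}(θ=2.7619,φ=3.1557) and Σ D·Y over m':
  (+0.0062+0.0046i)·(+0.0083-0.0005i)  (-0.0523-0.0273i)·(+0.0591-0.0025i)  (+0.2354+0.0781i)·(+0.2314-0.0065i)  (-0.5682-0.0918i)·(+0.4948-0.0070i)  (+0.4554+0.0000i)·(+0.3349+0.0000i)  (+0.5682-0.0918i)·(-0.4948-0.0070i)  (+0.2354-0.0781i)·(+0.2314+0.0065i)  (+0.0523-0.0273i)·(-0.0591-0.0025i)  (+0.0062-0.0046i)·(+0.0083+0.0005i)
Y_4^0(R⁻¹ n̂) = -0.307225-0.000000i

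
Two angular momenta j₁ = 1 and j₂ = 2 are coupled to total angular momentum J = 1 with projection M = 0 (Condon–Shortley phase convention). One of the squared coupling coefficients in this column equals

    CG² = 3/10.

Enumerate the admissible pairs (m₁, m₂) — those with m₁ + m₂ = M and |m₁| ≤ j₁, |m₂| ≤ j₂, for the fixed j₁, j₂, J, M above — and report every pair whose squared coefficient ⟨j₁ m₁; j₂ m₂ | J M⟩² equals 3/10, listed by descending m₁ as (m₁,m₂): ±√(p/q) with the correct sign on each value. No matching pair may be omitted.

Admissible pairs with m₁+m₂ = M = 0: (-1,1), (0,0), (1,-1)
  (m₁,m₂)=(1,-1): CG² = 3/10, CG = +√(3/10)   ← matches the target
  (m₁,m₂)=(0,0): CG² = 2/5, CG = −√(2/5)
  (m₁,m₂)=(-1,1): CG² = 3/10, CG = +√(3/10)   ← matches the target
Pairs with CG² = 3/10: (1,-1): +√(3/10); (-1,1): +√(3/10)

(1,-1): +√(3/10); (-1,1): +√(3/10)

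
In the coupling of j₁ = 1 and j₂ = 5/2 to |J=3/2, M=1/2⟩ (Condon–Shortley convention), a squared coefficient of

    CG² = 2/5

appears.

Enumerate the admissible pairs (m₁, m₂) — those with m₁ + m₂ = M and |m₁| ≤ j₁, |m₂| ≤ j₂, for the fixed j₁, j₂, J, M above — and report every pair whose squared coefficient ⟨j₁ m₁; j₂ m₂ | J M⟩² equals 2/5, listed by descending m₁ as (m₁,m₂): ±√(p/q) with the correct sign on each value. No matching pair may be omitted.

Admissible pairs with m₁+m₂ = M = 1/2: (-1,3/2), (0,1/2), (1,-1/2)
  (m₁,m₂)=(1,-1/2): CG² = 1/5, CG = +√(1/5)
  (m₁,m₂)=(0,1/2): CG² = 2/5, CG = −√(2/5)   ← matches the target
  (m₁,m₂)=(-1,3/2): CG² = 2/5, CG = +√(2/5)   ← matches the target
Pairs with CG² = 2/5: (0,1/2): −√(2/5); (-1,3/2): +√(2/5)

(0,1/2): −√(2/5); (-1,3/2): +√(2/5)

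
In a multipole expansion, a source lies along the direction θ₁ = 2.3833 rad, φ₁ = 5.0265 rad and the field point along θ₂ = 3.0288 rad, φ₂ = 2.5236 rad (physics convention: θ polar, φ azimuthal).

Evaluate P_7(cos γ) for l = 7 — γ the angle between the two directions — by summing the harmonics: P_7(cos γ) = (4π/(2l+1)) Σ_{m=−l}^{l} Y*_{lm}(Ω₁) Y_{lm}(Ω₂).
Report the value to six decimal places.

0.256339

Expand P_7 via completeness: Σ_{m} conj(Y_{7,m}) at Ω₁ times Y_{7,m} at Ω₂ —
  m=-7: (-0.029430, -0.021367) × (0.000000, 0.000000) = (0.000000, -0.000000)  (running Σ = (0.000000, -0.000000))
  m=-6: (-0.044354, 0.136643) × (0.000003, 0.000002) = (-0.000000, 0.000000)  (running Σ = (-0.000000, 0.000000))
  m=-5: (0.330249, -0.000080) × (0.000078, -0.000004) = (0.000026, -0.000001)  (running Σ = (0.000025, -0.000001))
  m=-4: (-0.141924, -0.436512) × (0.000902, -0.000714) = (-0.000440, -0.000293)  (running Σ = (-0.000414, -0.000294))
  m=-3: (-0.231122, 0.167971) × (0.003404, -0.011699) = (0.001178, 0.003276)  (running Σ = (0.000764, 0.002982))
  m=-2: (-0.141294, -0.102635) × (-0.029635, -0.085181) = (-0.004555, 0.015077)  (running Σ = (-0.003792, 0.018059))
  m=-1: (-0.115952, 0.356923) × (-0.343684, -0.244319) = (0.127054, -0.094339)  (running Σ = (0.123262, -0.076280))
  m=0: (-0.065601, -0.000000) × (-0.906352, 0.000000) = (0.059457, 0.000000)  (running Σ = (0.182720, -0.076280))
  m=1: (0.115952, 0.356923) × (0.343684, -0.244319) = (0.127054, 0.094339)  (running Σ = (0.309774, 0.018059))
  m=2: (-0.141294, 0.102635) × (-0.029635, 0.085181) = (-0.004555, -0.015077)  (running Σ = (0.305219, 0.002982))
  m=3: (0.231122, 0.167971) × (-0.003404, -0.011699) = (0.001178, -0.003276)  (running Σ = (0.306397, -0.000294))
  m=4: (-0.141924, 0.436512) × (0.000902, 0.000714) = (-0.000440, 0.000293)  (running Σ = (0.305957, -0.000001))
  m=5: (-0.330249, -0.000080) × (-0.000078, -0.000004) = (0.000026, 0.000001)  (running Σ = (0.305983, 0.000000))
  m=6: (-0.044354, -0.136643) × (0.000003, -0.000002) = (-0.000000, -0.000000)  (running Σ = (0.305982, -0.000000))
  m=7: (0.029430, -0.021367) × (-0.000000, 0.000000) = (0.000000, 0.000000)  (running Σ = (0.305982, 0.000000))
Σ over m = (0.305982, 0.000000); ×(4π/15) → (0.256339, 0.000000). Real part: 0.256339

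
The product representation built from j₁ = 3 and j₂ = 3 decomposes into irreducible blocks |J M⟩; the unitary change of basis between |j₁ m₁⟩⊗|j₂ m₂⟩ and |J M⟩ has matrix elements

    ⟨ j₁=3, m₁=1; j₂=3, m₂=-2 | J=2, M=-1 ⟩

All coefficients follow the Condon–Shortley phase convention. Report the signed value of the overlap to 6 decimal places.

triangle: 4!·2!·2!/9! = 96/362880
(j±m)!: 4!·2!·1!·5!·1!·3! = 34560
prefactor² = (2J+1)·Δ·N² = 320/7
  k=0: +1/(0!·4!·2!·1!·0!·1!) = 1/48
  k=1: −1/(1!·3!·1!·0!·1!·2!) = -1/12
Σ = -1/16  ⇒  CG² = 320/7·(-1/16)² = 5/28
CG = −√(5/28) = -0.422577

−√(5/28) = -0.422577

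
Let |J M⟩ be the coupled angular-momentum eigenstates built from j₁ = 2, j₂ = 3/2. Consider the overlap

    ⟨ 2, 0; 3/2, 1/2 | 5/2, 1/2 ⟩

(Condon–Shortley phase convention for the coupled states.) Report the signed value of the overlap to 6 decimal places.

triangle: 1!*3!*2!/7! = 12/5040
(j±m)!: 2!*2!*2!*1!*3!*2! = 96
prefactor² = (2J+1)*Δ*N² = 48/35
  k=0: +1/(0!*1!*2!*2!*1!*0!) = 1/4
  k=1: −1/(1!*0!*1!*1!*2!*1!) = -1/2
Σ = -1/4  ⇒  CG² = 48/35*(-1/4)² = 3/35
CG = −√(3/35) = -0.292770

-0.292770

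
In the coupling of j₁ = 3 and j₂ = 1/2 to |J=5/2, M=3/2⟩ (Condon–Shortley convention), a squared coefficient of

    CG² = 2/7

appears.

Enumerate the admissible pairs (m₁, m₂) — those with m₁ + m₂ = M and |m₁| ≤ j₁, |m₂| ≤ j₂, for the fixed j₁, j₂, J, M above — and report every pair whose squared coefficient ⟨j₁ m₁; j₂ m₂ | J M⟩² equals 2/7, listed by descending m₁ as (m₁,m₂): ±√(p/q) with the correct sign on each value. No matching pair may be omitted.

Admissible pairs with m₁+m₂ = M = 3/2: (1,1/2), (2,-1/2)
  (m₁,m₂)=(2,-1/2): CG² = 5/7, CG = +√(5/7)
  (m₁,m₂)=(1,1/2): CG² = 2/7, CG = −√(2/7)   ← matches the target
Pairs with CG² = 2/7: (1,1/2): −√(2/7)

(1,1/2): −√(2/7)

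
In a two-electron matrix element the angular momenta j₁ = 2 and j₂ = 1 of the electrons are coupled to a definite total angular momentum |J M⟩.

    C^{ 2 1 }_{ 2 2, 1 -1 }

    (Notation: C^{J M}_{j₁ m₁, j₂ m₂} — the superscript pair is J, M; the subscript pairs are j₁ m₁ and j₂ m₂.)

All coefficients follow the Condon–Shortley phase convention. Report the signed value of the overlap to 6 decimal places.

+√(1/3) ≈ +0.577350

j₁+j₂−J=1  J+j₁−j₂=3  J−j₁+j₂=1  j₁+j₂+J+1=6
(j₁±m₁, j₂±m₂, J±M) = (4,0,0,2,3,1)
P² = 12
sum k=0..0:
  [0] +1/6 = 1/6
S = 1/6
C² = P²·S² = 1/3 ; C = +0.577350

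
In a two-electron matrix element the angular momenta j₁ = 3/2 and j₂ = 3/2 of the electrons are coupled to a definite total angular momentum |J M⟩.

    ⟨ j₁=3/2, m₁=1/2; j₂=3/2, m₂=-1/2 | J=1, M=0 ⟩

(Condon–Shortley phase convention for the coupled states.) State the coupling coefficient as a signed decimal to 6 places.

−√(1/20) ≈ -0.223607

triangle: 2!*1!*1!/5! = 2/120
(j±m)!: 2!*1!*1!*2!*1!*1! = 4
prefactor² = (2J+1)*Δ*N² = 1/5
  k=0: +1/(0!*2!*1!*1!*0!*0!) = 1/2
  k=1: −1/(1!*1!*0!*0!*1!*1!) = -1
Σ = -1/2  ⇒  CG² = 1/5*(-1/2)² = 1/20
CG = −√(1/20) = -0.223607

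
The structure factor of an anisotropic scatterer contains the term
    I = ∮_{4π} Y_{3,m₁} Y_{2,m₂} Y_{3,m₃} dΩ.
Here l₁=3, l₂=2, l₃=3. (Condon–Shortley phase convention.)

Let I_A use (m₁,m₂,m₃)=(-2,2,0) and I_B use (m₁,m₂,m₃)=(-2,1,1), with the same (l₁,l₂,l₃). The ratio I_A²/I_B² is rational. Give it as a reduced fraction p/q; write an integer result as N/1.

4/3

l's match ⇒ only the (l;m) 3-j factors differ between A and B.
A: triangle coeff Δ(3,2,3) = 1/3780; Σ_t [2,2]: t=2:+1/24 = 1/24; (3j)²=1/21 [(3 2 3; -2 2 0)], sign=-1
B: triangle coeff Δ(3,2,3) = 1/3780; Σ_t [1,2]: t=1:−1/48 t=2:+1/12 = 1/16; (3j)²=1/28 [(3 2 3; -2 1 1)], sign=+1
I_A²/I_B² = (1/21)/(1/28) = 4/3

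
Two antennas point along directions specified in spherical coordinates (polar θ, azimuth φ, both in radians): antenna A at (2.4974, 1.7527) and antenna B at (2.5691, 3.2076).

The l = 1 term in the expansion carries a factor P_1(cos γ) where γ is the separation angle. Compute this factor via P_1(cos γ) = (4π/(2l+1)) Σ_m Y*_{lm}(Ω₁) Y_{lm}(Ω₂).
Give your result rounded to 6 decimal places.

0.709715

Summing Y*_{l m}(θ₁,φ₁)·Y_{l m}(θ₂,φ₂) over m ∈ [−1, 1]; prefactor 4π/(2·1+1) = 4.188790:
  m=-1: (-0.03753 + 0.20406j) × (-0.18676 + 0.01235j) = 0.00449 - 0.03857j  (running Σ = 0.00449 - 0.03857j)
  m=0: (-0.39068 + 0.00000j) × (-0.41070 + 0.00000j) = 0.16045 + 0.00000j  (running Σ = 0.16494 - 0.03857j)
  m=1: (0.03753 + 0.20406j) × (0.18676 + 0.01235j) = 0.00449 + 0.03857j  (running Σ = 0.16943 + 0.00000j)
Accumulated sum 0.16943 + 0.00000j; after 4π/(2l+1) scaling, 0.70971 + 0.00000j ⇒ P_1 = 0.709715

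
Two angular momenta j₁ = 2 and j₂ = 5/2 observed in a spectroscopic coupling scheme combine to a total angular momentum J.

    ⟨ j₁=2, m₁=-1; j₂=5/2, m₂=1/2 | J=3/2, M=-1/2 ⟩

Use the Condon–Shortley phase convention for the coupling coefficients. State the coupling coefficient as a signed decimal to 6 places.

√[4·3!1!2!/7! · 1!3!3!2!1!2!] = √(48/35)
  +(−1)^2/∏(2,1,1,1,0,1)! = 1/2  (running 1/2)
  +(−1)^3/∏(3,0,0,0,1,2)! = -1/12  (running 5/12)
⟨..|..⟩ = √(48/35)·(5/12) = +0.487950

+0.487950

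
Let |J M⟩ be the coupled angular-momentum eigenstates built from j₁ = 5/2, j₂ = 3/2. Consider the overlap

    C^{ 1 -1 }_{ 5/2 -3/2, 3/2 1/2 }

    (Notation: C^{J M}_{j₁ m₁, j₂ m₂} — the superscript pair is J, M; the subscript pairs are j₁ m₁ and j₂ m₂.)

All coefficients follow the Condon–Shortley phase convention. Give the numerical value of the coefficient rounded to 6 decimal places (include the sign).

+0.547723  (= +√(3/10))

√[3·3!2!0!/6! · 1!4!2!1!0!2!] = √(24/5)
  +(−1)^2/∏(2,1,2,0,0,0)! = 1/4  (running 1/4)
⟨..|..⟩ = √(24/5)·(1/4) = +0.547723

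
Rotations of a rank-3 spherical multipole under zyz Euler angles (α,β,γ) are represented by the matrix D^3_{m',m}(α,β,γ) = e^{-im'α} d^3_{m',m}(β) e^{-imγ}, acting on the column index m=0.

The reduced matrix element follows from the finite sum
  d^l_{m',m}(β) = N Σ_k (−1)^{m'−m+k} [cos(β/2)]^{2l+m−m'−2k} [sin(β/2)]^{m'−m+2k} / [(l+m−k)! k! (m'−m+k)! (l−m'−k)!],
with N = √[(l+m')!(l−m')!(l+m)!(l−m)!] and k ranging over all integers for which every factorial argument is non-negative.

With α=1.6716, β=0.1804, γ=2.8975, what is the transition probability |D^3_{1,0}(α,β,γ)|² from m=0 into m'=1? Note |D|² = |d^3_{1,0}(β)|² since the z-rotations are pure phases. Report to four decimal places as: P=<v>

P=0.0890

D^3_{1,0}(1.6716,0.1804,2.8975) = e^{-i·1·1.6716}·d^3_{1,0}(0.1804)·e^{-i·0·2.8975}. Compute d first:
With c≡cos(β/2)=0.995935 and s≡sin(β/2)=0.090078, N=[24·2·6·6]^{1/2}=41.569219
Admissible k: 0..2 (factorial args all ≥0)
  k=0: (−1)^1·41.5692/(12)·0.9959^5·0.0901^1 = -0.305747
  k=1: (−1)^2·41.5692/(4)·0.9959^3·0.0901^3 = +0.007503
  k=2: (−1)^3·41.5692/(12)·0.9959^1·0.0901^5 = -0.000020
d^3_{1,0}(0.1804) = -0.305747 +0.007503 -0.000020 = -0.298264
|D^3_{1,0}|² = |d^3_{1,0}(β)|² = (-0.298264)² = 0.088962 (the z-rotation phases have unit modulus)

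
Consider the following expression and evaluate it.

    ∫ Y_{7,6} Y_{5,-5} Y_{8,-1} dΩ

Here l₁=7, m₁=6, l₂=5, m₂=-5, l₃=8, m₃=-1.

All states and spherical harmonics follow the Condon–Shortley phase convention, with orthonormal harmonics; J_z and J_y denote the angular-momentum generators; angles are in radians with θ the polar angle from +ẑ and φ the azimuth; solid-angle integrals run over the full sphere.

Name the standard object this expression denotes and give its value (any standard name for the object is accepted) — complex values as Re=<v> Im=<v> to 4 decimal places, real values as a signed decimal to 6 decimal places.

Gaunt coefficient, -0.047374

This is a Gaunt coefficient — the integral of a triple product of spherical harmonics over the sphere.
m-sum 0 ✓  L=20 even ✓  2≤8≤12 ✓
Π(2lᵢ+1) = 15×11×17 = 2805
triangle coeff Δ(7,5,8) = 1/814773960
Σ_t [0,4]: t=0:+1/87091200 t=1:−1/4976640 t=2:+1/2073600 t=3:−1/4976640 t=4:+1/87091200 = 1/9676800
(3j)²=360/46189 [(7 5 8; 0 0 0)], sign=+1
Σ_t [0,0]: t=0:+1/6270566400 = 1/6270566400
(3j)²=5/3876 [(7 5 8; 6 -5 -1)], sign=-1
⇒ 4πI² = 2250/79781
I = (-1)√(2250/79781/(4π)) = -0.04737362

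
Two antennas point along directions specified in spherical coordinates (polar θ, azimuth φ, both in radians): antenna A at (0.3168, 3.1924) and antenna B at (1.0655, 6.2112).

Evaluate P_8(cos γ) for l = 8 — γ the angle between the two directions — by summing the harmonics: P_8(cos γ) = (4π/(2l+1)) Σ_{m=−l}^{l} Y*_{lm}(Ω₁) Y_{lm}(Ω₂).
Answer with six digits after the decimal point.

-0.014343

Summing Y*_{l m}(θ₁,φ₁)·Y_{l m}(θ₂,φ₂) over m ∈ [−8, 8]; prefactor 4π/(2·8+1) = 0.739198:
  term(m=-8) = 0.00000 + 0.00001j   from Y*(Ω₁)=0.00004 + 0.00002j, Y(Ω₂)=0.14858 + 0.09647j
  term(m=-7) = -0.00014 - 0.00017j   from Y*(Ω₁)=-0.00052 - 0.00019j, Y(Ω₂)=0.34329 + 0.18928j
  term(m=-6) = 0.00136 + 0.00123j   from Y*(Ω₁)=0.00412 + 0.00130j, Y(Ω₂)=0.38590 + 0.17788j
  term(m=-5) = -0.00203 - 0.00143j   from Y*(Ω₁)=-0.02314 - 0.00601j, Y(Ω₂)=0.09729 + 0.03661j
  term(m=-4) = -0.02591 - 0.01386j   from Y*(Ω₁)=0.09524 + 0.01963j, Y(Ω₂)=-0.28970 - 0.08580j
  term(m=-3) = 0.07140 + 0.02756j   from Y*(Ω₁)=-0.28079 - 0.04313j, Y(Ω₂)=-0.26314 - 0.05773j
  term(m=-2) = 0.09449 + 0.02368j   from Y*(Ω₁)=0.54443 + 0.05551j, Y(Ω₂)=0.17617 + 0.02554j
  term(m=-1) = -0.15998 - 0.01974j   from Y*(Ω₁)=-0.52154 - 0.02652j, Y(Ω₂)=0.30787 + 0.02220j
  term(m=+0) = 0.02221 + 0.00000j   from Y*(Ω₁)=-0.16415 + 0.00000j, Y(Ω₂)=-0.13527 + 0.00000j
  term(m=+1) = -0.15998 + 0.01974j   from Y*(Ω₁)=0.52154 - 0.02652j, Y(Ω₂)=-0.30787 + 0.02220j
  term(m=+2) = 0.09449 - 0.02368j   from Y*(Ω₁)=0.54443 - 0.05551j, Y(Ω₂)=0.17617 - 0.02554j
  term(m=+3) = 0.07140 - 0.02756j   from Y*(Ω₁)=0.28079 - 0.04313j, Y(Ω₂)=0.26314 - 0.05773j
  term(m=+4) = -0.02591 + 0.01386j   from Y*(Ω₁)=0.09524 - 0.01963j, Y(Ω₂)=-0.28970 + 0.08580j
  term(m=+5) = -0.00203 + 0.00143j   from Y*(Ω₁)=0.02314 - 0.00601j, Y(Ω₂)=-0.09729 + 0.03661j
  term(m=+6) = 0.00136 - 0.00123j   from Y*(Ω₁)=0.00412 - 0.00130j, Y(Ω₂)=0.38590 - 0.17788j
  term(m=+7) = -0.00014 + 0.00017j   from Y*(Ω₁)=0.00052 - 0.00019j, Y(Ω₂)=-0.34329 + 0.18928j
  term(m=+8) = 0.00000 - 0.00001j   from Y*(Ω₁)=0.00004 - 0.00002j, Y(Ω₂)=0.14858 - 0.09647j
Total Σ_m = -0.01940 + 0.00000j. Multiply by 0.739198: -0.01434 + 0.00000j. P_8(cos γ) = -0.014343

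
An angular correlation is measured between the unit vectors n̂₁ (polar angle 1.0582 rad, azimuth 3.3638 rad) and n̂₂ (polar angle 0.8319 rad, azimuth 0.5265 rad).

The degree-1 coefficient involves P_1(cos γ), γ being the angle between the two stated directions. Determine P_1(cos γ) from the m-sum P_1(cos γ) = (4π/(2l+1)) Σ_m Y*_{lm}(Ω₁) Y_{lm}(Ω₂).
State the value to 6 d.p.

Term-by-term m-sum for l=1 (normalisation 4π/3 = 4.188790):
  m=-1: (-0.29369 - 0.06636j) × (0.22081 - 0.12834j) = -0.07336 + 0.02304j  (running Σ = -0.07336 + 0.02304j)
  m=0: (0.23963 + 0.00000j) × (0.32906 + 0.00000j) = 0.07885 + 0.00000j  (running Σ = 0.00549 + 0.02304j)
  m=1: (0.29369 - 0.06636j) × (-0.22081 - 0.12834j) = -0.07336 - 0.02304j  (running Σ = -0.06787 + 0.00000j)
Σ over m = -0.06787 + 0.00000j; ×(4π/3) → -0.28431 + 0.00000j. Real part: -0.284310

-0.284310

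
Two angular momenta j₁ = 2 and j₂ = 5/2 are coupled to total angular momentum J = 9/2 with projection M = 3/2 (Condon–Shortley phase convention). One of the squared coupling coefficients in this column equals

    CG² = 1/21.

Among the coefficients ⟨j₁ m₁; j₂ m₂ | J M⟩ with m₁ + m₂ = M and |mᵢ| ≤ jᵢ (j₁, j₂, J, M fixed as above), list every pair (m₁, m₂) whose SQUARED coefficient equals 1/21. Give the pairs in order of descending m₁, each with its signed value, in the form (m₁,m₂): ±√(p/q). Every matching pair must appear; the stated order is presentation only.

Admissible pairs with m₁+m₂ = M = 3/2: (-1,5/2), (0,3/2), (1,1/2), (2,-1/2)
  (m₁,m₂)=(2,-1/2): CG² = 5/42, CG = +√(5/42)
  (m₁,m₂)=(1,1/2): CG² = 10/21, CG = +√(10/21)
  (m₁,m₂)=(0,3/2): CG² = 5/14, CG = +√(5/14)
  (m₁,m₂)=(-1,5/2): CG² = 1/21, CG = +√(1/21)   ← matches the target
Pairs with CG² = 1/21: (-1,5/2): +√(1/21)

(-1,5/2): +√(1/21)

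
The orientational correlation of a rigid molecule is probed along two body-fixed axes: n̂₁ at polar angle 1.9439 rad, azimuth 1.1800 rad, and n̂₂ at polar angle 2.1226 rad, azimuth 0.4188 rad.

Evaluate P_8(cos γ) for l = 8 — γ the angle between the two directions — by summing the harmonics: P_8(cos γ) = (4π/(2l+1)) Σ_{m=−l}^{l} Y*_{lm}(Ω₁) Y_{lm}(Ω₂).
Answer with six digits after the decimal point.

0.141928

Addition theorem: P_8(cos γ) = (4π/17) Σ_m Y*_{lm}(Ω₁) Y_{lm}(Ω₂), m = −8…8:
  term(m=-8) = +0.040766-0.007992i   from Y*(Ω₁)=-0.291383-0.004436i, Y(Ω₂)=-0.139456+0.029550i
  term(m=-7) = +0.092540-0.130724i   from Y*(Ω₁)=+0.180212-0.419191i, Y(Ω₂)=+0.343304+0.073170i
  term(m=-6) = -0.015804-0.108082i   from Y*(Ω₁)=+0.170349+0.174284i, Y(Ω₂)=-0.362481-0.263621i
  term(m=-5) = +0.035248+0.027606i   from Y*(Ω₁)=+0.193836-0.078137i, Y(Ω₂)=+0.107040+0.185568i
  term(m=-4) = -0.072779+0.007067i   from Y*(Ω₁)=-0.002530+0.332461i, Y(Ω₂)=+0.022920+0.218734i
  term(m=-3) = +0.013345-0.015439i   from Y*(Ω₁)=+0.055440+0.023336i, Y(Ω₂)=+0.104914-0.322632i
  term(m=-2) = +0.000897+0.018521i   from Y*(Ω₁)=-0.237346+0.235547i, Y(Ω₂)=+0.037112-0.041204i
  term(m=-1) = +0.001044+0.000995i   from Y*(Ω₁)=-0.001589-0.003857i, Y(Ω₂)=-0.315866+0.140603i
  term(m=+0) = +0.001486+0.000000i   from Y*(Ω₁)=-0.329326-0.000000i, Y(Ω₂)=-0.004512+0.000000i
  term(m=+1) = +0.001044-0.000995i   from Y*(Ω₁)=+0.001589-0.003857i, Y(Ω₂)=+0.315866+0.140603i
  term(m=+2) = +0.000897-0.018521i   from Y*(Ω₁)=-0.237346-0.235547i, Y(Ω₂)=+0.037112+0.041204i
  term(m=+3) = +0.013345+0.015439i   from Y*(Ω₁)=-0.055440+0.023336i, Y(Ω₂)=-0.104914-0.322632i
  term(m=+4) = -0.072779-0.007067i   from Y*(Ω₁)=-0.002530-0.332461i, Y(Ω₂)=+0.022920-0.218734i
  term(m=+5) = +0.035248-0.027606i   from Y*(Ω₁)=-0.193836-0.078137i, Y(Ω₂)=-0.107040+0.185568i
  term(m=+6) = -0.015804+0.108082i   from Y*(Ω₁)=+0.170349-0.174284i, Y(Ω₂)=-0.362481+0.263621i
  term(m=+7) = +0.092540+0.130724i   from Y*(Ω₁)=-0.180212-0.419191i, Y(Ω₂)=-0.343304+0.073170i
  term(m=+8) = +0.040766+0.007992i   from Y*(Ω₁)=-0.291383+0.004436i, Y(Ω₂)=-0.139456-0.029550i
Accumulated sum +0.192002+0.000000i; after 4π/(2l+1) scaling, +0.141928+0.000000i ⇒ P_8 = 0.141928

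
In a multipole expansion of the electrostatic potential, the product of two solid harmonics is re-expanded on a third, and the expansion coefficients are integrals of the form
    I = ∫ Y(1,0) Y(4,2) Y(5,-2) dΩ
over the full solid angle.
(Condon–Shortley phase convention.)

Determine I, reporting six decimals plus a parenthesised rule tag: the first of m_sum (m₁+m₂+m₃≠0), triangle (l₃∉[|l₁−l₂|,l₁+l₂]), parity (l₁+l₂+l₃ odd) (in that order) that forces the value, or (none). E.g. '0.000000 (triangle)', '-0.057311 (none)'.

0.225034 (none)

Checks pass: Σm=0; 10 even; l₃=5∈[3,5].
(2·1+1)(2·4+1)(2·5+1) = 297
Δ: 0! 2! 8! / 11! → 1/495
sum: t=0:+1/576 = 1/576
3j²(1 4 5; 0 0 0) = Δ·Π!·Σ² = 5/99  (sign -1)
sum: t=0:+1/1440 = 1/1440
3j²(1 4 5; 0 2 -2) = Δ·Π!·Σ² = 7/165  (sign -1)
combine: 4πI² = 297·5/99·7/165 = 7/11
take √, sign +1: I = 0.22503380
No selection rule forces the value: the integral is nonzero (none).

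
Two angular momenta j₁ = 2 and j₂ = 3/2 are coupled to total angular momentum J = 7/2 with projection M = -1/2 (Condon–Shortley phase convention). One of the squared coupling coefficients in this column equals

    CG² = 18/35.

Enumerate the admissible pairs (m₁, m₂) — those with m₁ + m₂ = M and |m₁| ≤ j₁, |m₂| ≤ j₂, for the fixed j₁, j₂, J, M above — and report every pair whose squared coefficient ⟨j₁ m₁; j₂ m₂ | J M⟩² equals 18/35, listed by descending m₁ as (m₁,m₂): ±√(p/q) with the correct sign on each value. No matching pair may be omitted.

(0,-1/2): +√(18/35)

Admissible pairs with m₁+m₂ = M = -1/2: (-2,3/2), (-1,1/2), (0,-1/2), (1,-3/2)
  (m₁,m₂)=(1,-3/2): CG² = 4/35, CG = +√(4/35)
  (m₁,m₂)=(0,-1/2): CG² = 18/35, CG = +√(18/35)   ← matches the target
  (m₁,m₂)=(-1,1/2): CG² = 12/35, CG = +√(12/35)
  (m₁,m₂)=(-2,3/2): CG² = 1/35, CG = +√(1/35)
Pairs with CG² = 18/35: (0,-1/2): +√(18/35)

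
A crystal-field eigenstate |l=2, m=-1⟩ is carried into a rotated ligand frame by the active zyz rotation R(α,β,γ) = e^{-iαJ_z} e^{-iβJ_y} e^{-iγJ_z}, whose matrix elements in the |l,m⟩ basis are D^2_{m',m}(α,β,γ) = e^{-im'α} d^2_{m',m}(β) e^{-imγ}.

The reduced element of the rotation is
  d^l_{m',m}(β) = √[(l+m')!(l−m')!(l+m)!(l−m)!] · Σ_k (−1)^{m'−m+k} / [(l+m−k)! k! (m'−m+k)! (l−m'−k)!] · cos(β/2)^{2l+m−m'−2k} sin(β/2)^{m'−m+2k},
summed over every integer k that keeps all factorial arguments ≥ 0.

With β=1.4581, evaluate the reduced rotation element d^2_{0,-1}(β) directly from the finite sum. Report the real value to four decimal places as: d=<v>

d^2_{0,-1}(β=1.4581) via the finite sum:
Half-angle: c=0.745808, s=0.666161. N=√(2·2·1·6)=4.898979
The bounds max(0,m−m')=0 and min(l+m,l−m')=1 give 2 terms
  k=0: (−1)^1·4.8990/(2)·0.7458^3·0.6662^1 = -0.676917
  k=1: (−1)^2·4.8990/(2)·0.7458^1·0.6662^3 = +0.540059
d^2_{0,-1}(1.4581) = -0.676917 +0.540059 = -0.136859

d=-0.1369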